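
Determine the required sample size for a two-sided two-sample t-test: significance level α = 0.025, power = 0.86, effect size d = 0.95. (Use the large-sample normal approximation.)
n = 25 per group

Sample size formula (two-sample t-test, normal approximation):
n = 2 · ((z_{α/2} + z_β) / d)²

z_{α/2} = 2.241 (for α = 0.025, two-sided)
z_β = 1.080 (for power = 0.86)
d = 0.95

n = 2 · ((2.241 + 1.080) / 0.95)²
n = 2 · (3.496)²
n ≈ 24.44
Round up to the next whole number: n = 25 per group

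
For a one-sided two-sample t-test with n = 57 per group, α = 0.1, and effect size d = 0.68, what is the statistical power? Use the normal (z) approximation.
Power ≈ 0.99

Power calculation (two-sample t-test, normal approximation):
z_β = d · √(n/2) - z_α
z_β = 0.68 · √(57/2) - 1.282
z_β = 0.68 · 5.339 - 1.282
z_β = 2.349

Power = Φ(z_β) = Φ(2.349) ≈ 0.991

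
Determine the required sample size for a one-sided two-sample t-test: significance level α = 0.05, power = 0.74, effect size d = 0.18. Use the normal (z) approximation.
n = 324 per group

Sample size formula (two-sample t-test, normal approximation):
n = 2 · ((z_α + z_β) / d)²

z_α = 1.645 (for α = 0.05, one-sided)
z_β = 0.643 (for power = 0.74)
d = 0.18

n = 2 · ((1.645 + 0.643) / 0.18)²
n = 2 · (12.711)²
n ≈ 323.14
Round up to the next whole number: n = 324 per group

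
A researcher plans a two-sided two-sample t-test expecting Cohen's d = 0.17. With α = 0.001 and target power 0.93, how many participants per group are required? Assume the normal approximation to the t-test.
n = 1573 per group

Sample size formula (two-sample t-test, normal approximation):
n = 2 · ((z_{α/2} + z_β) / d)²

z_{α/2} = 3.291 (for α = 0.001, two-sided)
z_β = 1.476 (for power = 0.93)
d = 0.17

n = 2 · ((3.291 + 1.476) / 0.17)²
n = 2 · (28.041)²
n ≈ 1572.60
Round up to the next whole number: n = 1573 per group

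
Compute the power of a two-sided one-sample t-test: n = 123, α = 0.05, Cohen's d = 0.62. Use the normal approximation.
Power ≈ 1.00

Power calculation (one-sample t-test, normal approximation):
z_β = d · √n - z_{α/2}
z_β = 0.62 · √123 - 1.960
z_β = 0.62 · 11.091 - 1.960
z_β = 4.916

Power = Φ(z_β) = Φ(4.916) ≈ 1.000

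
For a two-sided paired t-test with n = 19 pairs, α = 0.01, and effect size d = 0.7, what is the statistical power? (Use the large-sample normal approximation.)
Power ≈ 0.68

Power calculation (paired t-test, normal approximation):
z_β = d · √n - z_{α/2}
z_β = 0.7 · √19 - 2.576
z_β = 0.7 · 4.359 - 2.576
z_β = 0.475

Power = Φ(z_β) = Φ(0.475) ≈ 0.683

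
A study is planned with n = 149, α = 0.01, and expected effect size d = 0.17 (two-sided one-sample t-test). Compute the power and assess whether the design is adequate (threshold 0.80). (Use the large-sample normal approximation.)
Power ≈ 0.31; the study is underpowered (power < 0.80)

Power calculation (one-sample t-test, normal approximation):
z_β = d · √n - z_{α/2}
z_β = 0.17 · √149 - 2.576
z_β = 0.17 · 12.207 - 2.576
z_β = -0.501

Power = Φ(z_β) = Φ(-0.501) ≈ 0.308

Effect size d = 0.17 is very small by Cohen's convention (0.2/0.5/0.8).

Threshold: power ≥ 0.80 is conventionally adequate.
Power ≈ 0.31 → the study is underpowered (power < 0.80).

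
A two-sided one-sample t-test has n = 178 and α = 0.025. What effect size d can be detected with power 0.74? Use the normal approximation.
d ≈ 0.22

Minimum detectable effect (one-sample t-test, normal approximation):
d = (z_{α/2} + z_β) / √n
d = (2.241 + 0.643) / √178
d = 2.885 / 13.342
d ≈ 0.22

By Cohen's convention (0.2 small / 0.5 medium / 0.8 large): small effect.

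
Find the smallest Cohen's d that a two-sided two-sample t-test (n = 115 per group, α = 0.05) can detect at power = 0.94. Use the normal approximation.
d ≈ 0.46

Minimum detectable effect (two-sample t-test, normal approximation):
d = (z_{α/2} + z_β) / √(n/2)
d = (1.960 + 1.555) / √(115/2)
d = 3.515 / 7.583
d ≈ 0.46

By Cohen's convention (0.2 small / 0.5 medium / 0.8 large): small effect.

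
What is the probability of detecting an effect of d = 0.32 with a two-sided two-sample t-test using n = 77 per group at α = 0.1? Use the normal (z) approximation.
Power ≈ 0.63

Power calculation (two-sample t-test, normal approximation):
z_β = d · √(n/2) - z_{α/2}
z_β = 0.32 · √(77/2) - 1.645
z_β = 0.32 · 6.205 - 1.645
z_β = 0.341

Power = Φ(z_β) = Φ(0.341) ≈ 0.633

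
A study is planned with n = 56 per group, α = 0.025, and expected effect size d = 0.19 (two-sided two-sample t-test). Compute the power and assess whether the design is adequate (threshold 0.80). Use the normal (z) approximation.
Power ≈ 0.11; the study is underpowered (power < 0.80)

Power calculation (two-sample t-test, normal approximation):
z_β = d · √(n/2) - z_{α/2}
z_β = 0.19 · √(56/2) - 2.241
z_β = 0.19 · 5.292 - 2.241
z_β = -1.236

Power = Φ(z_β) = Φ(-1.236) ≈ 0.108

Effect size d = 0.19 is very small by Cohen's convention (0.2/0.5/0.8).

Threshold: power ≥ 0.80 is conventionally adequate.
Power ≈ 0.11 → the study is underpowered (power < 0.80).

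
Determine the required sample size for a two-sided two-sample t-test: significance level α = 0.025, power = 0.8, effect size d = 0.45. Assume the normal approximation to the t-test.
n = 94 per group

Sample size formula (two-sample t-test, normal approximation):
n = 2 · ((z_{α/2} + z_β) / d)²

z_{α/2} = 2.241 (for α = 0.025, two-sided)
z_β = 0.842 (for power = 0.8)
d = 0.45

n = 2 · ((2.241 + 0.842) / 0.45)²
n = 2 · (6.851)²
n ≈ 93.87
Round up to the next whole number: n = 94 per group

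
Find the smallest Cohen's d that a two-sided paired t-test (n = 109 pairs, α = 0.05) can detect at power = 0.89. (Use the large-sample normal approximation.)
d ≈ 0.31

Minimum detectable effect (paired t-test, normal approximation):
d = (z_{α/2} + z_β) / √n
d = (1.960 + 1.227) / √109
d = 3.186 / 10.440
d ≈ 0.31

By Cohen's convention (0.2 small / 0.5 medium / 0.8 large): small effect.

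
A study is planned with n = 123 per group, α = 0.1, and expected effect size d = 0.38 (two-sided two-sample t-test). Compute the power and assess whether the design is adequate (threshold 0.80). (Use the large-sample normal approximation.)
Power ≈ 0.91; the study is adequately powered (power ≥ 0.80)

Power calculation (two-sample t-test, normal approximation):
z_β = d · √(n/2) - z_{α/2}
z_β = 0.38 · √(123/2) - 1.645
z_β = 0.38 · 7.842 - 1.645
z_β = 1.335

Power = Φ(z_β) = Φ(1.335) ≈ 0.909

Effect size d = 0.38 is small by Cohen's convention (0.2/0.5/0.8).

Threshold: power ≥ 0.80 is conventionally adequate.
Power ≈ 0.91 → the study is adequately powered (power ≥ 0.80).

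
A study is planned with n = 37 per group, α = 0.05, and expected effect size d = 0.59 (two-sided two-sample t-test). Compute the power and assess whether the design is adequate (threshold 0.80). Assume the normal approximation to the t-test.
Power ≈ 0.72; the study is underpowered (power < 0.80)

Power calculation (two-sample t-test, normal approximation):
z_β = d · √(n/2) - z_{α/2}
z_β = 0.59 · √(37/2) - 1.960
z_β = 0.59 · 4.301 - 1.960
z_β = 0.578

Power = Φ(z_β) = Φ(0.578) ≈ 0.718

Effect size d = 0.59 is medium by Cohen's convention (0.2/0.5/0.8).

Threshold: power ≥ 0.80 is conventionally adequate.
Power ≈ 0.72 → the study is underpowered (power < 0.80).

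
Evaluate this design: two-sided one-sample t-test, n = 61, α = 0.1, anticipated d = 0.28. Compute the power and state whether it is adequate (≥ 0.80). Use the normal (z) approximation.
Power ≈ 0.71; the study is underpowered (power < 0.80)

Power calculation (one-sample t-test, normal approximation):
z_β = d · √n - z_{α/2}
z_β = 0.28 · √61 - 1.645
z_β = 0.28 · 7.810 - 1.645
z_β = 0.542

Power = Φ(z_β) = Φ(0.542) ≈ 0.706

Effect size d = 0.28 is small by Cohen's convention (0.2/0.5/0.8).

Threshold: power ≥ 0.80 is conventionally adequate.
Power ≈ 0.71 → the study is underpowered (power < 0.80).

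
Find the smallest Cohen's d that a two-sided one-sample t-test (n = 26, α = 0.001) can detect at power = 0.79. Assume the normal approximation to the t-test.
d ≈ 0.80

Minimum detectable effect (one-sample t-test, normal approximation):
d = (z_{α/2} + z_β) / √n
d = (3.291 + 0.806) / √26
d = 4.097 / 5.099
d ≈ 0.80

By Cohen's convention (0.2 small / 0.5 medium / 0.8 large): large effect.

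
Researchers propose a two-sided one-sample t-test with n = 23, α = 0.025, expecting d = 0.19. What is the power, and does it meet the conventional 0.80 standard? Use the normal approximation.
Power ≈ 0.09; the study is underpowered (power < 0.80)

Power calculation (one-sample t-test, normal approximation):
z_β = d · √n - z_{α/2}
z_β = 0.19 · √23 - 2.241
z_β = 0.19 · 4.796 - 2.241
z_β = -1.330

Power = Φ(z_β) = Φ(-1.330) ≈ 0.092

Effect size d = 0.19 is very small by Cohen's convention (0.2/0.5/0.8).

Threshold: power ≥ 0.80 is conventionally adequate.
Power ≈ 0.09 → the study is underpowered (power < 0.80).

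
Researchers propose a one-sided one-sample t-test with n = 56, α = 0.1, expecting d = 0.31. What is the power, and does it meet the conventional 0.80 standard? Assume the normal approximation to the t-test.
Power ≈ 0.85; the study is adequately powered (power ≥ 0.80)

Power calculation (one-sample t-test, normal approximation):
z_β = d · √n - z_α
z_β = 0.31 · √56 - 1.282
z_β = 0.31 · 7.483 - 1.282
z_β = 1.038

Power = Φ(z_β) = Φ(1.038) ≈ 0.850

Effect size d = 0.31 is small by Cohen's convention (0.2/0.5/0.8).

Threshold: power ≥ 0.80 is conventionally adequate.
Power ≈ 0.85 → the study is adequately powered (power ≥ 0.80).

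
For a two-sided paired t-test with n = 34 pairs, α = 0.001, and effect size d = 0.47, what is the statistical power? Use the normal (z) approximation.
Power ≈ 0.29

Power calculation (paired t-test, normal approximation):
z_β = d · √n - z_{α/2}
z_β = 0.47 · √34 - 3.291
z_β = 0.47 · 5.831 - 3.291
z_β = -0.550

Power = Φ(z_β) = Φ(-0.550) ≈ 0.291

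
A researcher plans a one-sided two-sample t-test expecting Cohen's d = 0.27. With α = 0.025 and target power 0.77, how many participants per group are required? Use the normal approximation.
n = 200 per group

Sample size formula (two-sample t-test, normal approximation):
n = 2 · ((z_α + z_β) / d)²

z_α = 1.960 (for α = 0.025, one-sided)
z_β = 0.739 (for power = 0.77)
d = 0.27

n = 2 · ((1.960 + 0.739) / 0.27)²
n = 2 · (9.996)²
n ≈ 199.84
Round up to the next whole number: n = 200 per group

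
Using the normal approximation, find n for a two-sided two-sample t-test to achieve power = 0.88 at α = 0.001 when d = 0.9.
n = 50 per group

Sample size formula (two-sample t-test, normal approximation):
n = 2 · ((z_{α/2} + z_β) / d)²

z_{α/2} = 3.291 (for α = 0.001, two-sided)
z_β = 1.175 (for power = 0.88)
d = 0.9

n = 2 · ((3.291 + 1.175) / 0.9)²
n = 2 · (4.962)²
n ≈ 49.24
Round up to the next whole number: n = 50 per group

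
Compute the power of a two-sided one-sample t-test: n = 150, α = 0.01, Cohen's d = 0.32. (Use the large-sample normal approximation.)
Power ≈ 0.91

Power calculation (one-sample t-test, normal approximation):
z_β = d · √n - z_{α/2}
z_β = 0.32 · √150 - 2.576
z_β = 0.32 · 12.247 - 2.576
z_β = 1.343

Power = Φ(z_β) = Φ(1.343) ≈ 0.910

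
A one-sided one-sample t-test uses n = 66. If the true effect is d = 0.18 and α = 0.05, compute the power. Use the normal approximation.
Power ≈ 0.43

Power calculation (one-sample t-test, normal approximation):
z_β = d · √n - z_α
z_β = 0.18 · √66 - 1.645
z_β = 0.18 · 8.124 - 1.645
z_β = -0.183

Power = Φ(z_β) = Φ(-0.183) ≈ 0.428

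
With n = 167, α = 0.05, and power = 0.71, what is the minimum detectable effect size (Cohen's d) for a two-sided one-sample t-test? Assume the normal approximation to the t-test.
d ≈ 0.19

Minimum detectable effect (one-sample t-test, normal approximation):
d = (z_{α/2} + z_β) / √n
d = (1.960 + 0.553) / √167
d = 2.513 / 12.923
d ≈ 0.19

By Cohen's convention (0.2 small / 0.5 medium / 0.8 large): very small effect.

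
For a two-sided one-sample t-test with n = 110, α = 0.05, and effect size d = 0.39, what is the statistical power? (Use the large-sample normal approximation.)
Power ≈ 0.98

Power calculation (one-sample t-test, normal approximation):
z_β = d · √n - z_{α/2}
z_β = 0.39 · √110 - 1.960
z_β = 0.39 · 10.488 - 1.960
z_β = 2.130

Power = Φ(z_β) = Φ(2.130) ≈ 0.983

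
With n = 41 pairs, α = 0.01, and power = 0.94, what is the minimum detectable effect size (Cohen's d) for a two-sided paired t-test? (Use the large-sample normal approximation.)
d ≈ 0.65

Minimum detectable effect (paired t-test, normal approximation):
d = (z_{α/2} + z_β) / √n
d = (2.576 + 1.555) / √41
d = 4.131 / 6.403
d ≈ 0.65

By Cohen's convention (0.2 small / 0.5 medium / 0.8 large): medium effect.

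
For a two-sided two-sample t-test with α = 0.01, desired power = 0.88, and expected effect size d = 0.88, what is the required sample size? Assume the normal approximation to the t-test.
n = 37 per group

Sample size formula (two-sample t-test, normal approximation):
n = 2 · ((z_{α/2} + z_β) / d)²

z_{α/2} = 2.576 (for α = 0.01, two-sided)
z_β = 1.175 (for power = 0.88)
d = 0.88

n = 2 · ((2.576 + 1.175) / 0.88)²
n = 2 · (4.263)²
n ≈ 36.35
Round up to the next whole number: n = 37 per group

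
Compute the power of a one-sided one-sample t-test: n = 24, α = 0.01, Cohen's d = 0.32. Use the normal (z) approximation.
Power ≈ 0.22

Power calculation (one-sample t-test, normal approximation):
z_β = d · √n - z_α
z_β = 0.32 · √24 - 2.326
z_β = 0.32 · 4.899 - 2.326
z_β = -0.759

Power = Φ(z_β) = Φ(-0.759) ≈ 0.224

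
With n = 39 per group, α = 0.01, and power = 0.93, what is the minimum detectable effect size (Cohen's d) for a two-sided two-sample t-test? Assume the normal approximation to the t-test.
d ≈ 0.92

Minimum detectable effect (two-sample t-test, normal approximation):
d = (z_{α/2} + z_β) / √(n/2)
d = (2.576 + 1.476) / √(39/2)
d = 4.052 / 4.416
d ≈ 0.92

By Cohen's convention (0.2 small / 0.5 medium / 0.8 large): large effect.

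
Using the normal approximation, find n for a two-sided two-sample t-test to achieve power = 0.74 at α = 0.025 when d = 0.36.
n = 129 per group

Sample size formula (two-sample t-test, normal approximation):
n = 2 · ((z_{α/2} + z_β) / d)²

z_{α/2} = 2.241 (for α = 0.025, two-sided)
z_β = 0.643 (for power = 0.74)
d = 0.36

n = 2 · ((2.241 + 0.643) / 0.36)²
n = 2 · (8.011)²
n ≈ 128.35
Round up to the next whole number: n = 129 per group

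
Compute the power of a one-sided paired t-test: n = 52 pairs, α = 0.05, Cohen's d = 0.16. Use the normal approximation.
Power ≈ 0.31

Power calculation (paired t-test, normal approximation):
z_β = d · √n - z_α
z_β = 0.16 · √52 - 1.645
z_β = 0.16 · 7.211 - 1.645
z_β = -0.491

Power = Φ(z_β) = Φ(-0.491) ≈ 0.312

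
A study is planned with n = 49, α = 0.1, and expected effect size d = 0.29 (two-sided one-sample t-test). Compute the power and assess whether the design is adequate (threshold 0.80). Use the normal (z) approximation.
Power ≈ 0.65; the study is underpowered (power < 0.80)

Power calculation (one-sample t-test, normal approximation):
z_β = d · √n - z_{α/2}
z_β = 0.29 · √49 - 1.645
z_β = 0.29 · 7.000 - 1.645
z_β = 0.385

Power = Φ(z_β) = Φ(0.385) ≈ 0.650

Effect size d = 0.29 is small by Cohen's convention (0.2/0.5/0.8).

Threshold: power ≥ 0.80 is conventionally adequate.
Power ≈ 0.65 → the study is underpowered (power < 0.80).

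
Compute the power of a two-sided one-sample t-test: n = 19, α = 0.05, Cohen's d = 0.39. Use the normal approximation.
Power ≈ 0.40

Power calculation (one-sample t-test, normal approximation):
z_β = d · √n - z_{α/2}
z_β = 0.39 · √19 - 1.960
z_β = 0.39 · 4.359 - 1.960
z_β = -0.260

Power = Φ(z_β) = Φ(-0.260) ≈ 0.397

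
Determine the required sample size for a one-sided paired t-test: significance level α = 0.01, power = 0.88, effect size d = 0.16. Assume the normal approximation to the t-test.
n = 479 pairs

Sample size formula (paired t-test, normal approximation):
n = ((z_α + z_β) / d)²

z_α = 2.326 (for α = 0.01, one-sided)
z_β = 1.175 (for power = 0.88)
d = 0.16

n = ((2.326 + 1.175) / 0.16)²
n = (21.881)²
n ≈ 478.78
Round up to the next whole number: n = 479 pairs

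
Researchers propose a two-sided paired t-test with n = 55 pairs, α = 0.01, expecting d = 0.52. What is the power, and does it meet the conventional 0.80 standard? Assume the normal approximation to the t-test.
Power ≈ 0.90; the study is adequately powered (power ≥ 0.80)

Power calculation (paired t-test, normal approximation):
z_β = d · √n - z_{α/2}
z_β = 0.52 · √55 - 2.576
z_β = 0.52 · 7.416 - 2.576
z_β = 1.281

Power = Φ(z_β) = Φ(1.281) ≈ 0.900

Effect size d = 0.52 is medium by Cohen's convention (0.2/0.5/0.8).

Threshold: power ≥ 0.80 is conventionally adequate.
Power ≈ 0.90 → the study is adequately powered (power ≥ 0.80).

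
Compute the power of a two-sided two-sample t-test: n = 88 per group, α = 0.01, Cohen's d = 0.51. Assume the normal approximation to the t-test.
Power ≈ 0.79

Power calculation (two-sample t-test, normal approximation):
z_β = d · √(n/2) - z_{α/2}
z_β = 0.51 · √(88/2) - 2.576
z_β = 0.51 · 6.633 - 2.576
z_β = 0.807

Power = Φ(z_β) = Φ(0.807) ≈ 0.790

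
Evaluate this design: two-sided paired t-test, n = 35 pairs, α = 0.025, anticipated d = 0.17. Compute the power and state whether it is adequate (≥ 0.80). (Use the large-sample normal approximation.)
Power ≈ 0.11; the study is underpowered (power < 0.80)

Power calculation (paired t-test, normal approximation):
z_β = d · √n - z_{α/2}
z_β = 0.17 · √35 - 2.241
z_β = 0.17 · 5.916 - 2.241
z_β = -1.236

Power = Φ(z_β) = Φ(-1.236) ≈ 0.108

Effect size d = 0.17 is very small by Cohen's convention (0.2/0.5/0.8).

Threshold: power ≥ 0.80 is conventionally adequate.
Power ≈ 0.11 → the study is underpowered (power < 0.80).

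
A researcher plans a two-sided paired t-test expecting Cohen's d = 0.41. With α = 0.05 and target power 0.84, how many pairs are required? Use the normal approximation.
n = 52 pairs

Sample size formula (paired t-test, normal approximation):
n = ((z_{α/2} + z_β) / d)²

z_{α/2} = 1.960 (for α = 0.05, two-sided)
z_β = 0.994 (for power = 0.84)
d = 0.41

n = ((1.960 + 0.994) / 0.41)²
n = (7.205)²
n ≈ 51.91
Round up to the next whole number: n = 52 pairs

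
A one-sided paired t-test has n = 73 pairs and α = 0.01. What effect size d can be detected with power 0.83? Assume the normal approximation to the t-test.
d ≈ 0.38

Minimum detectable effect (paired t-test, normal approximation):
d = (z_α + z_β) / √n
d = (2.326 + 0.954) / √73
d = 3.281 / 8.544
d ≈ 0.38

By Cohen's convention (0.2 small / 0.5 medium / 0.8 large): small effect.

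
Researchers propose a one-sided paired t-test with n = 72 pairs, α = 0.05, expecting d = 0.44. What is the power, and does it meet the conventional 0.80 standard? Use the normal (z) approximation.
Power ≈ 0.98; the study is adequately powered (power ≥ 0.80)

Power calculation (paired t-test, normal approximation):
z_β = d · √n - z_α
z_β = 0.44 · √72 - 1.645
z_β = 0.44 · 8.485 - 1.645
z_β = 2.089

Power = Φ(z_β) = Φ(2.089) ≈ 0.982

Effect size d = 0.44 is small by Cohen's convention (0.2/0.5/0.8).

Threshold: power ≥ 0.80 is conventionally adequate.
Power ≈ 0.98 → the study is adequately powered (power ≥ 0.80).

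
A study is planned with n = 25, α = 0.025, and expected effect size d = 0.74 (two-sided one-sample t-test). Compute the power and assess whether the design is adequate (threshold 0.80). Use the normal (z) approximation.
Power ≈ 0.93; the study is adequately powered (power ≥ 0.80)

Power calculation (one-sample t-test, normal approximation):
z_β = d · √n - z_{α/2}
z_β = 0.74 · √25 - 2.241
z_β = 0.74 · 5.000 - 2.241
z_β = 1.459

Power = Φ(z_β) = Φ(1.459) ≈ 0.928

Effect size d = 0.74 is medium by Cohen's convention (0.2/0.5/0.8).

Threshold: power ≥ 0.80 is conventionally adequate.
Power ≈ 0.93 → the study is adequately powered (power ≥ 0.80).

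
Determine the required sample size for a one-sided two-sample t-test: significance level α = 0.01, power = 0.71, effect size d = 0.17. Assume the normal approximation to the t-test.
n = 574 per group

Sample size formula (two-sample t-test, normal approximation):
n = 2 · ((z_α + z_β) / d)²

z_α = 2.326 (for α = 0.01, one-sided)
z_β = 0.553 (for power = 0.71)
d = 0.17

n = 2 · ((2.326 + 0.553) / 0.17)²
n = 2 · (16.935)²
n ≈ 573.59
Round up to the next whole number: n = 574 per group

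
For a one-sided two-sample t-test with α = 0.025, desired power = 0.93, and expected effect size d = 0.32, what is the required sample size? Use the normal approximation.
n = 231 per group

Sample size formula (two-sample t-test, normal approximation):
n = 2 · ((z_α + z_β) / d)²

z_α = 1.960 (for α = 0.025, one-sided)
z_β = 1.476 (for power = 0.93)
d = 0.32

n = 2 · ((1.960 + 1.476) / 0.32)²
n = 2 · (10.738)²
n ≈ 230.61
Round up to the next whole number: n = 231 per group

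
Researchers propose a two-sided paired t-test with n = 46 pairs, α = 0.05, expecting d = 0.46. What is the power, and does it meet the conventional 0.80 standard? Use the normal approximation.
Power ≈ 0.88; the study is adequately powered (power ≥ 0.80)

Power calculation (paired t-test, normal approximation):
z_β = d · √n - z_{α/2}
z_β = 0.46 · √46 - 1.960
z_β = 0.46 · 6.782 - 1.960
z_β = 1.160

Power = Φ(z_β) = Φ(1.160) ≈ 0.877

Effect size d = 0.46 is small by Cohen's convention (0.2/0.5/0.8).

Threshold: power ≥ 0.80 is conventionally adequate.
Power ≈ 0.88 → the study is adequately powered (power ≥ 0.80).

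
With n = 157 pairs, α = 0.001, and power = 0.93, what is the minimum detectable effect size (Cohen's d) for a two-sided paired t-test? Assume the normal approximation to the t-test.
d ≈ 0.38

Minimum detectable effect (paired t-test, normal approximation):
d = (z_{α/2} + z_β) / √n
d = (3.291 + 1.476) / √157
d = 4.766 / 12.530
d ≈ 0.38

By Cohen's convention (0.2 small / 0.5 medium / 0.8 large): small effect.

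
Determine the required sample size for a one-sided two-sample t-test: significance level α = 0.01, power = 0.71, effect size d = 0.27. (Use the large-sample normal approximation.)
n = 228 per group

Sample size formula (two-sample t-test, normal approximation):
n = 2 · ((z_α + z_β) / d)²

z_α = 2.326 (for α = 0.01, one-sided)
z_β = 0.553 (for power = 0.71)
d = 0.27

n = 2 · ((2.326 + 0.553) / 0.27)²
n = 2 · (10.663)²
n ≈ 227.40
Round up to the next whole number: n = 228 per group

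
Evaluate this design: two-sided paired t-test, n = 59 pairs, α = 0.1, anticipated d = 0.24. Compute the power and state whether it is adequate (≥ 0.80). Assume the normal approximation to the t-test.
Power ≈ 0.58; the study is underpowered (power < 0.80)

Power calculation (paired t-test, normal approximation):
z_β = d · √n - z_{α/2}
z_β = 0.24 · √59 - 1.645
z_β = 0.24 · 7.681 - 1.645
z_β = 0.199

Power = Φ(z_β) = Φ(0.199) ≈ 0.579

Effect size d = 0.24 is small by Cohen's convention (0.2/0.5/0.8).

Threshold: power ≥ 0.80 is conventionally adequate.
Power ≈ 0.58 → the study is underpowered (power < 0.80).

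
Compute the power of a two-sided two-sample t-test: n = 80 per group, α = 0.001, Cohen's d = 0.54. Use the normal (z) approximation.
Power ≈ 0.55

Power calculation (two-sample t-test, normal approximation):
z_β = d · √(n/2) - z_{α/2}
z_β = 0.54 · √(80/2) - 3.291
z_β = 0.54 · 6.325 - 3.291
z_β = 0.125

Power = Φ(z_β) = Φ(0.125) ≈ 0.550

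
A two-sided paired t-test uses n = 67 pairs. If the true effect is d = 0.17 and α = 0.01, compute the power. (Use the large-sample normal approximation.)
Power ≈ 0.12

Power calculation (paired t-test, normal approximation):
z_β = d · √n - z_{α/2}
z_β = 0.17 · √67 - 2.576
z_β = 0.17 · 8.185 - 2.576
z_β = -1.184

Power = Φ(z_β) = Φ(-1.184) ≈ 0.118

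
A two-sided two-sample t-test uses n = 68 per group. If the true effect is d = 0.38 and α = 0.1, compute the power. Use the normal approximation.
Power ≈ 0.72

Power calculation (two-sample t-test, normal approximation):
z_β = d · √(n/2) - z_{α/2}
z_β = 0.38 · √(68/2) - 1.645
z_β = 0.38 · 5.831 - 1.645
z_β = 0.571

Power = Φ(z_β) = Φ(0.571) ≈ 0.716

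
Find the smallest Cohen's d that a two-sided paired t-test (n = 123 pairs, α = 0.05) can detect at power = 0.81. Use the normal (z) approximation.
d ≈ 0.26

Minimum detectable effect (paired t-test, normal approximation):
d = (z_{α/2} + z_β) / √n
d = (1.960 + 0.878) / √123
d = 2.838 / 11.091
d ≈ 0.26

By Cohen's convention (0.2 small / 0.5 medium / 0.8 large): small effect.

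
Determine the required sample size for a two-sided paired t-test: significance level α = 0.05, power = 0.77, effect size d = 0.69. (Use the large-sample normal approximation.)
n = 16 pairs

Sample size formula (paired t-test, normal approximation):
n = ((z_{α/2} + z_β) / d)²

z_{α/2} = 1.960 (for α = 0.05, two-sided)
z_β = 0.739 (for power = 0.77)
d = 0.69

n = ((1.960 + 0.739) / 0.69)²
n = (3.912)²
n ≈ 15.30
Round up to the next whole number: n = 16 pairs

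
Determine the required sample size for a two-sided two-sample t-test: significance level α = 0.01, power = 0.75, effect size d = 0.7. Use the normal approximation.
n = 44 per group

Sample size formula (two-sample t-test, normal approximation):
n = 2 · ((z_{α/2} + z_β) / d)²

z_{α/2} = 2.576 (for α = 0.01, two-sided)
z_β = 0.674 (for power = 0.75)
d = 0.7

n = 2 · ((2.576 + 0.674) / 0.7)²
n = 2 · (4.643)²
n ≈ 43.11
Round up to the next whole number: n = 44 per group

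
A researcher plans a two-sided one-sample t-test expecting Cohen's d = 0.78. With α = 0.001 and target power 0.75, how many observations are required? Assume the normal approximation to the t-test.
n = 26

Sample size formula (one-sample t-test, normal approximation):
n = ((z_{α/2} + z_β) / d)²

z_{α/2} = 3.291 (for α = 0.001, two-sided)
z_β = 0.674 (for power = 0.75)
d = 0.78

n = ((3.291 + 0.674) / 0.78)²
n = (5.083)²
n ≈ 25.84
Round up to the next whole number: n = 26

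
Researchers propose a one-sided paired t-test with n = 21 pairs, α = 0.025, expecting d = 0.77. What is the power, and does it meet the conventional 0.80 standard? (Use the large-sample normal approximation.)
Power ≈ 0.94; the study is adequately powered (power ≥ 0.80)

Power calculation (paired t-test, normal approximation):
z_β = d · √n - z_α
z_β = 0.77 · √21 - 1.960
z_β = 0.77 · 4.583 - 1.960
z_β = 1.569

Power = Φ(z_β) = Φ(1.569) ≈ 0.942

Effect size d = 0.77 is medium by Cohen's convention (0.2/0.5/0.8).

Threshold: power ≥ 0.80 is conventionally adequate.
Power ≈ 0.94 → the study is adequately powered (power ≥ 0.80).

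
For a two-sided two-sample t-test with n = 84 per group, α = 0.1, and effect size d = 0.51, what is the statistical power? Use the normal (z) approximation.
Power ≈ 0.95

Power calculation (two-sample t-test, normal approximation):
z_β = d · √(n/2) - z_{α/2}
z_β = 0.51 · √(84/2) - 1.645
z_β = 0.51 · 6.481 - 1.645
z_β = 1.660

Power = Φ(z_β) = Φ(1.660) ≈ 0.952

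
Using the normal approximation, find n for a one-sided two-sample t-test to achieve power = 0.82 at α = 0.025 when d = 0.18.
n = 511 per group

Sample size formula (two-sample t-test, normal approximation):
n = 2 · ((z_α + z_β) / d)²

z_α = 1.960 (for α = 0.025, one-sided)
z_β = 0.915 (for power = 0.82)
d = 0.18

n = 2 · ((1.960 + 0.915) / 0.18)²
n = 2 · (15.972)²
n ≈ 510.21
Round up to the next whole number: n = 511 per group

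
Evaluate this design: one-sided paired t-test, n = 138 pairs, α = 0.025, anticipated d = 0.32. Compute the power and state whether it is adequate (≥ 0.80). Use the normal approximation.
Power ≈ 0.96; the study is adequately powered (power ≥ 0.80)

Power calculation (paired t-test, normal approximation):
z_β = d · √n - z_α
z_β = 0.32 · √138 - 1.960
z_β = 0.32 · 11.747 - 1.960
z_β = 1.799

Power = Φ(z_β) = Φ(1.799) ≈ 0.964

Effect size d = 0.32 is small by Cohen's convention (0.2/0.5/0.8).

Threshold: power ≥ 0.80 is conventionally adequate.
Power ≈ 0.96 → the study is adequately powered (power ≥ 0.80).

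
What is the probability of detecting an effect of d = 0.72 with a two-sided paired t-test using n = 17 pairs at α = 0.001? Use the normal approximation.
Power ≈ 0.37

Power calculation (paired t-test, normal approximation):
z_β = d · √n - z_{α/2}
z_β = 0.72 · √17 - 3.291
z_β = 0.72 · 4.123 - 3.291
z_β = -0.322

Power = Φ(z_β) = Φ(-0.322) ≈ 0.374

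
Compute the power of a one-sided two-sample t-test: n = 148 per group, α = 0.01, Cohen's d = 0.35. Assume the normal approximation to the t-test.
Power ≈ 0.75

Power calculation (two-sample t-test, normal approximation):
z_β = d · √(n/2) - z_α
z_β = 0.35 · √(148/2) - 2.326
z_β = 0.35 · 8.602 - 2.326
z_β = 0.684

Power = Φ(z_β) = Φ(0.684) ≈ 0.753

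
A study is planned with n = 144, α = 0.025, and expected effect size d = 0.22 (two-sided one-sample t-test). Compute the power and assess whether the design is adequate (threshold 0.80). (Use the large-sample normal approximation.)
Power ≈ 0.65; the study is underpowered (power < 0.80)

Power calculation (one-sample t-test, normal approximation):
z_β = d · √n - z_{α/2}
z_β = 0.22 · √144 - 2.241
z_β = 0.22 · 12.000 - 2.241
z_β = 0.399

Power = Φ(z_β) = Φ(0.399) ≈ 0.655

Effect size d = 0.22 is small by Cohen's convention (0.2/0.5/0.8).

Threshold: power ≥ 0.80 is conventionally adequate.
Power ≈ 0.65 → the study is underpowered (power < 0.80).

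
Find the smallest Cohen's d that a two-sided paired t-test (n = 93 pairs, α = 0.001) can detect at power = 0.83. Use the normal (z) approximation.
d ≈ 0.44

Minimum detectable effect (paired t-test, normal approximation):
d = (z_{α/2} + z_β) / √n
d = (3.291 + 0.954) / √93
d = 4.245 / 9.644
d ≈ 0.44

By Cohen's convention (0.2 small / 0.5 medium / 0.8 large): small effect.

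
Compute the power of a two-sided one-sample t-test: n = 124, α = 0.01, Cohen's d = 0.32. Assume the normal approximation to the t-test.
Power ≈ 0.84

Power calculation (one-sample t-test, normal approximation):
z_β = d · √n - z_{α/2}
z_β = 0.32 · √124 - 2.576
z_β = 0.32 · 11.136 - 2.576
z_β = 0.988

Power = Φ(z_β) = Φ(0.988) ≈ 0.838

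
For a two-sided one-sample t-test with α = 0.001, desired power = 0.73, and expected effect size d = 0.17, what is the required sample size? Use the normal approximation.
n = 528

Sample size formula (one-sample t-test, normal approximation):
n = ((z_{α/2} + z_β) / d)²

z_{α/2} = 3.291 (for α = 0.001, two-sided)
z_β = 0.613 (for power = 0.73)
d = 0.17

n = ((3.291 + 0.613) / 0.17)²
n = (22.965)²
n ≈ 527.39
Round up to the next whole number: n = 528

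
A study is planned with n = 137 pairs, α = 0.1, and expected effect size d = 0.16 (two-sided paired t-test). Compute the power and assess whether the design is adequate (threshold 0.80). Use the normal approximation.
Power ≈ 0.59; the study is underpowered (power < 0.80)

Power calculation (paired t-test, normal approximation):
z_β = d · √n - z_{α/2}
z_β = 0.16 · √137 - 1.645
z_β = 0.16 · 11.705 - 1.645
z_β = 0.228

Power = Φ(z_β) = Φ(0.228) ≈ 0.590

Effect size d = 0.16 is very small by Cohen's convention (0.2/0.5/0.8).

Threshold: power ≥ 0.80 is conventionally adequate.
Power ≈ 0.59 → the study is underpowered (power < 0.80).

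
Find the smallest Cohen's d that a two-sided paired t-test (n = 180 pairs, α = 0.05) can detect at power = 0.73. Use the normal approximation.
d ≈ 0.19

Minimum detectable effect (paired t-test, normal approximation):
d = (z_{α/2} + z_β) / √n
d = (1.960 + 0.613) / √180
d = 2.573 / 13.416
d ≈ 0.19

By Cohen's convention (0.2 small / 0.5 medium / 0.8 large): very small effect.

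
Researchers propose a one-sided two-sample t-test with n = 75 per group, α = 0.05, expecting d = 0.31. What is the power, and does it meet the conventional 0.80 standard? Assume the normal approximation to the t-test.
Power ≈ 0.60; the study is underpowered (power < 0.80)

Power calculation (two-sample t-test, normal approximation):
z_β = d · √(n/2) - z_α
z_β = 0.31 · √(75/2) - 1.645
z_β = 0.31 · 6.124 - 1.645
z_β = 0.254

Power = Φ(z_β) = Φ(0.254) ≈ 0.600

Effect size d = 0.31 is small by Cohen's convention (0.2/0.5/0.8).

Threshold: power ≥ 0.80 is conventionally adequate.
Power ≈ 0.60 → the study is underpowered (power < 0.80).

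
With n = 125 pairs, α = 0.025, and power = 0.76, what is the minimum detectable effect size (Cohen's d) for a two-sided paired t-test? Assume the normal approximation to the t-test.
d ≈ 0.26

Minimum detectable effect (paired t-test, normal approximation):
d = (z_{α/2} + z_β) / √n
d = (2.241 + 0.706) / √125
d = 2.948 / 11.180
d ≈ 0.26

By Cohen's convention (0.2 small / 0.5 medium / 0.8 large): small effect.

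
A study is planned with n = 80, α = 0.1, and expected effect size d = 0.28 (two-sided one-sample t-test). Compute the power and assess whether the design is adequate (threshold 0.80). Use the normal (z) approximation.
Power ≈ 0.80; the study is adequately powered (power ≥ 0.80)

Power calculation (one-sample t-test, normal approximation):
z_β = d · √n - z_{α/2}
z_β = 0.28 · √80 - 1.645
z_β = 0.28 · 8.944 - 1.645
z_β = 0.860

Power = Φ(z_β) = Φ(0.860) ≈ 0.805

Effect size d = 0.28 is small by Cohen's convention (0.2/0.5/0.8).

Threshold: power ≥ 0.80 is conventionally adequate.
Power ≈ 0.80 → the study is adequately powered (power ≥ 0.80).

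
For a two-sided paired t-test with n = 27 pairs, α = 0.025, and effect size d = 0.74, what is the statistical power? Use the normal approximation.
Power ≈ 0.95

Power calculation (paired t-test, normal approximation):
z_β = d · √n - z_{α/2}
z_β = 0.74 · √27 - 2.241
z_β = 0.74 · 5.196 - 2.241
z_β = 1.604

Power = Φ(z_β) = Φ(1.604) ≈ 0.946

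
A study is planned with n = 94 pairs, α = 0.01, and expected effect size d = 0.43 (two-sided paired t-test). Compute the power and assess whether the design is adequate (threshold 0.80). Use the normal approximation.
Power ≈ 0.94; the study is adequately powered (power ≥ 0.80)

Power calculation (paired t-test, normal approximation):
z_β = d · √n - z_{α/2}
z_β = 0.43 · √94 - 2.576
z_β = 0.43 · 9.695 - 2.576
z_β = 1.593

Power = Φ(z_β) = Φ(1.593) ≈ 0.944

Effect size d = 0.43 is small by Cohen's convention (0.2/0.5/0.8).

Threshold: power ≥ 0.80 is conventionally adequate.
Power ≈ 0.94 → the study is adequately powered (power ≥ 0.80).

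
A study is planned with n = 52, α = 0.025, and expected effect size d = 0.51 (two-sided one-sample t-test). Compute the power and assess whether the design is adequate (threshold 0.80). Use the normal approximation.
Power ≈ 0.92; the study is adequately powered (power ≥ 0.80)

Power calculation (one-sample t-test, normal approximation):
z_β = d · √n - z_{α/2}
z_β = 0.51 · √52 - 2.241
z_β = 0.51 · 7.211 - 2.241
z_β = 1.436

Power = Φ(z_β) = Φ(1.436) ≈ 0.925

Effect size d = 0.51 is medium by Cohen's convention (0.2/0.5/0.8).

Threshold: power ≥ 0.80 is conventionally adequate.
Power ≈ 0.92 → the study is adequately powered (power ≥ 0.80).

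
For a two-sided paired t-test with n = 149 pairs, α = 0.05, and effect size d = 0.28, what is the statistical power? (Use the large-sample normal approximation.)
Power ≈ 0.93

Power calculation (paired t-test, normal approximation):
z_β = d · √n - z_{α/2}
z_β = 0.28 · √149 - 1.960
z_β = 0.28 · 12.207 - 1.960
z_β = 1.458

Power = Φ(z_β) = Φ(1.458) ≈ 0.928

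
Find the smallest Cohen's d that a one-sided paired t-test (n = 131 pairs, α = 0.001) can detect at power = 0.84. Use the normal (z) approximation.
d ≈ 0.36

Minimum detectable effect (paired t-test, normal approximation):
d = (z_α + z_β) / √n
d = (3.090 + 0.994) / √131
d = 4.085 / 11.446
d ≈ 0.36

By Cohen's convention (0.2 small / 0.5 medium / 0.8 large): small effect.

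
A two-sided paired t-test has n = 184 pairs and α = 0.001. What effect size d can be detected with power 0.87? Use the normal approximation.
d ≈ 0.33

Minimum detectable effect (paired t-test, normal approximation):
d = (z_{α/2} + z_β) / √n
d = (3.291 + 1.126) / √184
d = 4.417 / 13.565
d ≈ 0.33

By Cohen's convention (0.2 small / 0.5 medium / 0.8 large): small effect.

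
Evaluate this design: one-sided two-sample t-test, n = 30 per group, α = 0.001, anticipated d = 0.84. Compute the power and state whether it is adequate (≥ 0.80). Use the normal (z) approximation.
Power ≈ 0.56; the study is underpowered (power < 0.80)

Power calculation (two-sample t-test, normal approximation):
z_β = d · √(n/2) - z_α
z_β = 0.84 · √(30/2) - 3.090
z_β = 0.84 · 3.873 - 3.090
z_β = 0.163

Power = Φ(z_β) = Φ(0.163) ≈ 0.565

Effect size d = 0.84 is large by Cohen's convention (0.2/0.5/0.8).

Threshold: power ≥ 0.80 is conventionally adequate.
Power ≈ 0.56 → the study is underpowered (power < 0.80).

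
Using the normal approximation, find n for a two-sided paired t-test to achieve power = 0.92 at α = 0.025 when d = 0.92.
n = 16 pairs

Sample size formula (paired t-test, normal approximation):
n = ((z_{α/2} + z_β) / d)²

z_{α/2} = 2.241 (for α = 0.025, two-sided)
z_β = 1.405 (for power = 0.92)
d = 0.92

n = ((2.241 + 1.405) / 0.92)²
n = (3.963)²
n ≈ 15.71
Round up to the next whole number: n = 16 pairs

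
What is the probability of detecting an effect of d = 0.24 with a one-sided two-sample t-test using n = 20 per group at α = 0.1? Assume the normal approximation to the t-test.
Power ≈ 0.30

Power calculation (two-sample t-test, normal approximation):
z_β = d · √(n/2) - z_α
z_β = 0.24 · √(20/2) - 1.282
z_β = 0.24 · 3.162 - 1.282
z_β = -0.523

Power = Φ(z_β) = Φ(-0.523) ≈ 0.301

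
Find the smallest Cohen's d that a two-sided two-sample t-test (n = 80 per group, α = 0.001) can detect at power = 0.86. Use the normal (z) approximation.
d ≈ 0.69

Minimum detectable effect (two-sample t-test, normal approximation):
d = (z_{α/2} + z_β) / √(n/2)
d = (3.291 + 1.080) / √(80/2)
d = 4.371 / 6.325
d ≈ 0.69

By Cohen's convention (0.2 small / 0.5 medium / 0.8 large): medium effect.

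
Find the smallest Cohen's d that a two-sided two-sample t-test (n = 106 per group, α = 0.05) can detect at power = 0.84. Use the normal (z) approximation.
d ≈ 0.41

Minimum detectable effect (two-sample t-test, normal approximation):
d = (z_{α/2} + z_β) / √(n/2)
d = (1.960 + 0.994) / √(106/2)
d = 2.954 / 7.280
d ≈ 0.41

By Cohen's convention (0.2 small / 0.5 medium / 0.8 large): small effect.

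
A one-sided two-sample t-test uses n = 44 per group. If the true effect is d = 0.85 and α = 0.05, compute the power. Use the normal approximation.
Power ≈ 0.99

Power calculation (two-sample t-test, normal approximation):
z_β = d · √(n/2) - z_α
z_β = 0.85 · √(44/2) - 1.645
z_β = 0.85 · 4.690 - 1.645
z_β = 2.342

Power = Φ(z_β) = Φ(2.342) ≈ 0.990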